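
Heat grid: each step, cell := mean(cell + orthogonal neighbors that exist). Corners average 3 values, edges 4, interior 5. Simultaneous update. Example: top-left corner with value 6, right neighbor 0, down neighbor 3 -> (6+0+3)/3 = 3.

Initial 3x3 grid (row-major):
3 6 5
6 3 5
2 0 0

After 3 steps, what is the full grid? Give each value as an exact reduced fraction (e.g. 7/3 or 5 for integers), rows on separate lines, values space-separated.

Answer: 203/48 2365/576 899/216
991/288 847/240 631/192
1247/432 1465/576 577/216

Derivation:
After step 1:
  5 17/4 16/3
  7/2 4 13/4
  8/3 5/4 5/3
After step 2:
  17/4 223/48 77/18
  91/24 13/4 57/16
  89/36 115/48 37/18
After step 3:
  203/48 2365/576 899/216
  991/288 847/240 631/192
  1247/432 1465/576 577/216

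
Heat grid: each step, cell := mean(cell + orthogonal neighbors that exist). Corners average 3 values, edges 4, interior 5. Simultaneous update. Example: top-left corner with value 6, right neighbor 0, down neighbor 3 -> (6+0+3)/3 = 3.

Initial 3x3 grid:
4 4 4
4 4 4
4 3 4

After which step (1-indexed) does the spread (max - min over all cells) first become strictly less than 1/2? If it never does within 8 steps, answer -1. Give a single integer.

Answer: 1

Derivation:
Step 1: max=4, min=11/3, spread=1/3
  -> spread < 1/2 first at step 1
Step 2: max=4, min=893/240, spread=67/240
Step 3: max=793/200, min=8203/2160, spread=1807/10800
Step 4: max=21239/5400, min=3298037/864000, spread=33401/288000
Step 5: max=2116609/540000, min=29874067/7776000, spread=3025513/38880000
Step 6: max=112444051/28800000, min=11976673133/3110400000, spread=53531/995328
Step 7: max=30312883949/7776000000, min=720463074151/186624000000, spread=450953/11943936
Step 8: max=3631471389481/933120000000, min=43280856439397/11197440000000, spread=3799043/143327232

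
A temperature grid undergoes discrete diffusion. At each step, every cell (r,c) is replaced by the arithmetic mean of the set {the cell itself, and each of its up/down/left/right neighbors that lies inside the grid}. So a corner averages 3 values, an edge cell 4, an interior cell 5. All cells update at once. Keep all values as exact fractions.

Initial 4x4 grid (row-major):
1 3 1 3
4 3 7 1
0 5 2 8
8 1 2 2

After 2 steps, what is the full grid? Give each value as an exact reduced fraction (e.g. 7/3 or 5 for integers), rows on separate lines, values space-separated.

Answer: 20/9 377/120 299/120 119/36
799/240 67/25 81/20 187/60
229/80 393/100 74/25 21/5
15/4 219/80 291/80 3

Derivation:
After step 1:
  8/3 2 7/2 5/3
  2 22/5 14/5 19/4
  17/4 11/5 24/5 13/4
  3 4 7/4 4
After step 2:
  20/9 377/120 299/120 119/36
  799/240 67/25 81/20 187/60
  229/80 393/100 74/25 21/5
  15/4 219/80 291/80 3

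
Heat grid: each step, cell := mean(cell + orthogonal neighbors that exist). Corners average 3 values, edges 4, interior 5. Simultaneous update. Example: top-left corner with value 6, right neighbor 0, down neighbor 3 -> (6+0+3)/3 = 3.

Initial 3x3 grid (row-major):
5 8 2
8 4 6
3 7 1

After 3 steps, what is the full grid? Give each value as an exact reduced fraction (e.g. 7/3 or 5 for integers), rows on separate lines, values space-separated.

Answer: 4237/720 74227/14400 2759/540
533/100 10783/2000 21559/4800
3917/720 67427/14400 2539/540

Derivation:
After step 1:
  7 19/4 16/3
  5 33/5 13/4
  6 15/4 14/3
After step 2:
  67/12 1421/240 40/9
  123/20 467/100 397/80
  59/12 1261/240 35/9
After step 3:
  4237/720 74227/14400 2759/540
  533/100 10783/2000 21559/4800
  3917/720 67427/14400 2539/540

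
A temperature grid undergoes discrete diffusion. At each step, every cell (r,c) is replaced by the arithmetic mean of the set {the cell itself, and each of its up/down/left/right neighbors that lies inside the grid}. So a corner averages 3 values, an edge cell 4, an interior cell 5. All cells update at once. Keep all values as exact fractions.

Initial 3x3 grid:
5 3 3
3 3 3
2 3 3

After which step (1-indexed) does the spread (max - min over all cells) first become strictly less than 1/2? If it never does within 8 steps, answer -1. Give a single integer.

Answer: 3

Derivation:
Step 1: max=11/3, min=8/3, spread=1
Step 2: max=125/36, min=137/48, spread=89/144
Step 3: max=1427/432, min=421/144, spread=41/108
  -> spread < 1/2 first at step 3
Step 4: max=83917/25920, min=2851/960, spread=347/1296
Step 5: max=4955699/1555200, min=1554533/518400, spread=2921/15552
Step 6: max=294733453/93312000, min=94142651/31104000, spread=24611/186624
Step 7: max=17564464691/5598720000, min=1894015799/622080000, spread=207329/2239488
Step 8: max=1049313339277/335923200000, min=342493467259/111974400000, spread=1746635/26873856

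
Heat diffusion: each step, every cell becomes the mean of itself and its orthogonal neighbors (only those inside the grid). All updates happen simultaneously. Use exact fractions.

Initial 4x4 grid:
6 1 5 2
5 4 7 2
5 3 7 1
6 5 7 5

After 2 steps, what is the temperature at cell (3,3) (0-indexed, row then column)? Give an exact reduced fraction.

Answer: 169/36

Derivation:
Step 1: cell (3,3) = 13/3
Step 2: cell (3,3) = 169/36
Full grid after step 2:
  13/3 63/16 63/16 13/4
  71/16 114/25 83/20 59/16
  1193/240 119/25 491/100 193/48
  46/9 1283/240 247/48 169/36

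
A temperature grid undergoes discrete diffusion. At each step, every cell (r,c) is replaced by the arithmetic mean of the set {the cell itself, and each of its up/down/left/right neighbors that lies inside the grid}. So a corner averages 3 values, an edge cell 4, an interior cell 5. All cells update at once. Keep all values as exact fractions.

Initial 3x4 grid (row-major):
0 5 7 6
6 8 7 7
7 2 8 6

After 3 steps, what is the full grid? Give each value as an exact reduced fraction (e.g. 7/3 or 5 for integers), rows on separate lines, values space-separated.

After step 1:
  11/3 5 25/4 20/3
  21/4 28/5 37/5 13/2
  5 25/4 23/4 7
After step 2:
  167/36 1231/240 1519/240 233/36
  1171/240 59/10 63/10 827/120
  11/2 113/20 33/5 77/12
After step 3:
  5273/1080 7919/1440 8723/1440 14179/2160
  15061/2880 3343/600 1537/240 9389/1440
  3847/720 473/80 749/120 2389/360

Answer: 5273/1080 7919/1440 8723/1440 14179/2160
15061/2880 3343/600 1537/240 9389/1440
3847/720 473/80 749/120 2389/360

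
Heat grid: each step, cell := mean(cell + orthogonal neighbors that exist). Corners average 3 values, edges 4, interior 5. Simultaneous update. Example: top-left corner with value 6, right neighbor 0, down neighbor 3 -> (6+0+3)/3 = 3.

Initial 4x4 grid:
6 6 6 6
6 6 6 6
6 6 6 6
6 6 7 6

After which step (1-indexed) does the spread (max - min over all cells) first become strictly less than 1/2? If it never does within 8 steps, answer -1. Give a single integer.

Answer: 1

Derivation:
Step 1: max=19/3, min=6, spread=1/3
  -> spread < 1/2 first at step 1
Step 2: max=751/120, min=6, spread=31/120
Step 3: max=6691/1080, min=6, spread=211/1080
Step 4: max=664843/108000, min=6, spread=16843/108000
Step 5: max=5970643/972000, min=54079/9000, spread=130111/972000
Step 6: max=178602367/29160000, min=3247159/540000, spread=3255781/29160000
Step 7: max=5349153691/874800000, min=3251107/540000, spread=82360351/874800000
Step 8: max=160215316891/26244000000, min=585706441/97200000, spread=2074577821/26244000000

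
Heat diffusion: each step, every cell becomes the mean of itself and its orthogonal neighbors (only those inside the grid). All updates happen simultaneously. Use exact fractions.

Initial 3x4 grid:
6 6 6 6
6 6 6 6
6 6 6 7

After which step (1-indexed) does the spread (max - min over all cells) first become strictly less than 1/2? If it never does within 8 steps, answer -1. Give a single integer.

Step 1: max=19/3, min=6, spread=1/3
  -> spread < 1/2 first at step 1
Step 2: max=113/18, min=6, spread=5/18
Step 3: max=1337/216, min=6, spread=41/216
Step 4: max=159737/25920, min=6, spread=4217/25920
Step 5: max=9540349/1555200, min=43279/7200, spread=38417/311040
Step 6: max=571072211/93312000, min=866597/144000, spread=1903471/18662400
Step 7: max=34193309089/5598720000, min=26035759/4320000, spread=18038617/223948800
Step 8: max=2048807382851/335923200000, min=2345726759/388800000, spread=883978523/13436928000

Answer: 1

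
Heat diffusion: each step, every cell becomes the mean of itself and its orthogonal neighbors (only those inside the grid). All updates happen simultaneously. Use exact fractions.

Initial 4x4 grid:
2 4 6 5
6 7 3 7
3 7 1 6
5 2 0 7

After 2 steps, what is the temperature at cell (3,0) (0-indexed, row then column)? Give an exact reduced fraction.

Step 1: cell (3,0) = 10/3
Step 2: cell (3,0) = 145/36
Full grid after step 2:
  53/12 373/80 401/80 21/4
  383/80 469/100 467/100 213/40
  205/48 431/100 399/100 547/120
  145/36 10/3 103/30 145/36

Answer: 145/36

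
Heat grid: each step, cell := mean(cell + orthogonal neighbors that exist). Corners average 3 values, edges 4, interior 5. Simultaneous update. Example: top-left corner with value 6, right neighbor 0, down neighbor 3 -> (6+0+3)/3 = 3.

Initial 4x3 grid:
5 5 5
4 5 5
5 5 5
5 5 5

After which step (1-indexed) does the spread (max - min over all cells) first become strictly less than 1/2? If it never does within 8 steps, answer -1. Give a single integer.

Answer: 1

Derivation:
Step 1: max=5, min=14/3, spread=1/3
  -> spread < 1/2 first at step 1
Step 2: max=5, min=569/120, spread=31/120
Step 3: max=5, min=5189/1080, spread=211/1080
Step 4: max=8953/1800, min=523103/108000, spread=14077/108000
Step 5: max=536317/108000, min=4719593/972000, spread=5363/48600
Step 6: max=297131/60000, min=142059191/29160000, spread=93859/1166400
Step 7: max=480663533/97200000, min=8537725519/1749600000, spread=4568723/69984000
Step 8: max=14398381111/2916000000, min=513099564371/104976000000, spread=8387449/167961600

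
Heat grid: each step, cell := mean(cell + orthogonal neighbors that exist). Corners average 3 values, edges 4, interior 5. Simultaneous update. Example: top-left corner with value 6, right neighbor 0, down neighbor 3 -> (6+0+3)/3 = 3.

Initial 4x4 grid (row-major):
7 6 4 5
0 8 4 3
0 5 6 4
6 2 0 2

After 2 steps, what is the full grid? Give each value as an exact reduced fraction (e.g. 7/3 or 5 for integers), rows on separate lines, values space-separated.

Answer: 43/9 299/60 5 17/4
463/120 119/25 443/100 67/16
401/120 93/25 77/20 271/80
26/9 757/240 231/80 11/4

Derivation:
After step 1:
  13/3 25/4 19/4 4
  15/4 23/5 5 4
  11/4 21/5 19/5 15/4
  8/3 13/4 5/2 2
After step 2:
  43/9 299/60 5 17/4
  463/120 119/25 443/100 67/16
  401/120 93/25 77/20 271/80
  26/9 757/240 231/80 11/4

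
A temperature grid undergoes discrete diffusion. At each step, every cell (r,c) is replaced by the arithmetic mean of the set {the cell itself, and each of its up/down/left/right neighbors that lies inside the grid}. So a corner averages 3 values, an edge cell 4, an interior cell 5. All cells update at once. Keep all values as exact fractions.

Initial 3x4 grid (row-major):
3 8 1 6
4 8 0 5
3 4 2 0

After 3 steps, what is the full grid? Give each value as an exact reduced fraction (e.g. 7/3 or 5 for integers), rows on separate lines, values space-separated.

After step 1:
  5 5 15/4 4
  9/2 24/5 16/5 11/4
  11/3 17/4 3/2 7/3
After step 2:
  29/6 371/80 319/80 7/2
  539/120 87/20 16/5 737/240
  149/36 853/240 677/240 79/36
After step 3:
  1117/240 2137/480 613/160 1267/360
  6413/1440 607/150 4183/1200 1723/576
  8773/2160 5351/1440 4237/1440 2911/1080

Answer: 1117/240 2137/480 613/160 1267/360
6413/1440 607/150 4183/1200 1723/576
8773/2160 5351/1440 4237/1440 2911/1080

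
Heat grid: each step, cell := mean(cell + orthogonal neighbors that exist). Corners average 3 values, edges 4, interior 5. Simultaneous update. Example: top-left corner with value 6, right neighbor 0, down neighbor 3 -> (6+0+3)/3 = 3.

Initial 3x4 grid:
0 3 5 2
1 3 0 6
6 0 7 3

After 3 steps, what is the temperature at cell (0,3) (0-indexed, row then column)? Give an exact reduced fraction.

Answer: 1943/540

Derivation:
Step 1: cell (0,3) = 13/3
Step 2: cell (0,3) = 115/36
Step 3: cell (0,3) = 1943/540
Full grid after step 3:
  4379/2160 19091/7200 20351/7200 1943/540
  18001/7200 14503/6000 10349/3000 48767/14400
  1331/540 11233/3600 718/225 8417/2160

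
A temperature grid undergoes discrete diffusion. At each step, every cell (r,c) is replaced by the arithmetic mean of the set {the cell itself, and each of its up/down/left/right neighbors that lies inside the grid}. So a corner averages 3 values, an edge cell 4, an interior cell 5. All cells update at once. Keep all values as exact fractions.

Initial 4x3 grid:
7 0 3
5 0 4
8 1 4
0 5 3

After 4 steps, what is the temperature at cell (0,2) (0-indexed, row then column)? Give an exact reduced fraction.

Step 1: cell (0,2) = 7/3
Step 2: cell (0,2) = 91/36
Step 3: cell (0,2) = 1117/432
Step 4: cell (0,2) = 92173/32400
Full grid after step 4:
  24319/7200 1297429/432000 92173/32400
  13543/4000 36041/11250 615947/216000
  384841/108000 1155187/360000 25141/8000
  448327/129600 2940923/864000 45553/14400

Answer: 92173/32400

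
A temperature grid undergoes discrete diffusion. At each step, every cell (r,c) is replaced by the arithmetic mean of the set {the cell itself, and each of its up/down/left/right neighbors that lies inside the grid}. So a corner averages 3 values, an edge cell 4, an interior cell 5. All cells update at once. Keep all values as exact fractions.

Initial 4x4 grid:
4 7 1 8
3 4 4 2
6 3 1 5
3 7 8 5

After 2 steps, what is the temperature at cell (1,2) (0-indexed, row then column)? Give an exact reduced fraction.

Answer: 411/100

Derivation:
Step 1: cell (1,2) = 12/5
Step 2: cell (1,2) = 411/100
Full grid after step 2:
  155/36 67/15 113/30 161/36
  253/60 381/100 411/100 211/60
  263/60 108/25 193/50 91/20
  43/9 601/120 207/40 29/6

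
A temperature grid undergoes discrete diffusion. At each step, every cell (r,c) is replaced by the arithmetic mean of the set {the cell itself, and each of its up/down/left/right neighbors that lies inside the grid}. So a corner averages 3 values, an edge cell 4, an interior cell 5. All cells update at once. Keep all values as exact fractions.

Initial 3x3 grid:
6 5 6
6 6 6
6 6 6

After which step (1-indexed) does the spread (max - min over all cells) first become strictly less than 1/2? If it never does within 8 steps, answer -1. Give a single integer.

Answer: 1

Derivation:
Step 1: max=6, min=17/3, spread=1/3
  -> spread < 1/2 first at step 1
Step 2: max=6, min=1373/240, spread=67/240
Step 3: max=1193/200, min=12523/2160, spread=1807/10800
Step 4: max=32039/5400, min=5026037/864000, spread=33401/288000
Step 5: max=3196609/540000, min=45426067/7776000, spread=3025513/38880000
Step 6: max=170044051/28800000, min=18197473133/3110400000, spread=53531/995328
Step 7: max=45864883949/7776000000, min=1093711074151/186624000000, spread=450953/11943936
Step 8: max=5497711389481/933120000000, min=65675736439397/11197440000000, spread=3799043/143327232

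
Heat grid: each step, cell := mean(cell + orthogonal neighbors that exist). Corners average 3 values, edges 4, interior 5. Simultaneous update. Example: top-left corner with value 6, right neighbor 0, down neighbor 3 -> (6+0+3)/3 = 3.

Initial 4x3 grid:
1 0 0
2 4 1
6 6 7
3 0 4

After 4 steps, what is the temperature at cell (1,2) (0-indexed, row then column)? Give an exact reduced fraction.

Step 1: cell (1,2) = 3
Step 2: cell (1,2) = 313/120
Step 3: cell (1,2) = 2479/900
Step 4: cell (1,2) = 291757/108000
Full grid after step 4:
  10717/4800 1807871/864000 279259/129600
  98669/36000 993709/360000 291757/108000
  122069/36000 1226309/360000 370457/108000
  155533/43200 3185071/864000 476699/129600

Answer: 291757/108000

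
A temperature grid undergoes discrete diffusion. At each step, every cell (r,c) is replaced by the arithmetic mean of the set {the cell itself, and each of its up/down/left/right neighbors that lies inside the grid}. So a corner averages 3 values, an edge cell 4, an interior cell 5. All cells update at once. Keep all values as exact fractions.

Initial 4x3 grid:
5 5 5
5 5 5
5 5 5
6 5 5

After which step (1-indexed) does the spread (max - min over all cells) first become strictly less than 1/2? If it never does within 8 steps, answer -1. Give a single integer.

Answer: 1

Derivation:
Step 1: max=16/3, min=5, spread=1/3
  -> spread < 1/2 first at step 1
Step 2: max=95/18, min=5, spread=5/18
Step 3: max=1121/216, min=5, spread=41/216
Step 4: max=133817/25920, min=5, spread=4217/25920
Step 5: max=7985149/1555200, min=36079/7200, spread=38417/311040
Step 6: max=477760211/93312000, min=722597/144000, spread=1903471/18662400
Step 7: max=28594589089/5598720000, min=21715759/4320000, spread=18038617/223948800
Step 8: max=1712884182851/335923200000, min=1956926759/388800000, spread=883978523/13436928000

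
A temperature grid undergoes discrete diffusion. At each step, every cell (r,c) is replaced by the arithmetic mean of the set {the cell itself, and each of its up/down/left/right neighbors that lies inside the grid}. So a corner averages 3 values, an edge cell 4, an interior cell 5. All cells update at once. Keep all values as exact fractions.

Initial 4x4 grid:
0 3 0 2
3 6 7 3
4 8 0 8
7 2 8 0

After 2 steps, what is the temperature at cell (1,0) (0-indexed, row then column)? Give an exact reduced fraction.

Answer: 323/80

Derivation:
Step 1: cell (1,0) = 13/4
Step 2: cell (1,0) = 323/80
Full grid after step 2:
  5/2 253/80 607/240 29/9
  323/80 181/50 114/25 757/240
  205/48 547/100 373/100 1157/240
  193/36 205/48 1217/240 127/36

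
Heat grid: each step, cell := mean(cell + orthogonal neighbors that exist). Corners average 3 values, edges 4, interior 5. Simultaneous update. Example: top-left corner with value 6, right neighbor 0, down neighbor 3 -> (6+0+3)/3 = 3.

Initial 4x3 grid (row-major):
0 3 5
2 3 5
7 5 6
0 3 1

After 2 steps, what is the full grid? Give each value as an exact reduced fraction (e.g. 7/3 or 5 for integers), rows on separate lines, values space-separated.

After step 1:
  5/3 11/4 13/3
  3 18/5 19/4
  7/2 24/5 17/4
  10/3 9/4 10/3
After step 2:
  89/36 247/80 71/18
  353/120 189/50 127/30
  439/120 92/25 257/60
  109/36 823/240 59/18

Answer: 89/36 247/80 71/18
353/120 189/50 127/30
439/120 92/25 257/60
109/36 823/240 59/18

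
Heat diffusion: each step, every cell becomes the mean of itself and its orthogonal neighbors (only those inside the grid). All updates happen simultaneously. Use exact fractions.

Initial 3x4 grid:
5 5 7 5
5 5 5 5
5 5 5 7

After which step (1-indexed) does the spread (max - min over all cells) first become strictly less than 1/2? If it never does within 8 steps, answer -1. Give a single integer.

Answer: 4

Derivation:
Step 1: max=17/3, min=5, spread=2/3
Step 2: max=667/120, min=5, spread=67/120
Step 3: max=5987/1080, min=121/24, spread=271/540
Step 4: max=355999/64800, min=6121/1200, spread=5093/12960
  -> spread < 1/2 first at step 4
Step 5: max=21251501/3888000, min=554611/108000, spread=257101/777600
Step 6: max=1268053999/233280000, min=16747967/3240000, spread=497603/1866240
Step 7: max=75778037141/13996800000, min=168246113/32400000, spread=123828653/559872000
Step 8: max=4530181884319/839808000000, min=15202295413/2916000000, spread=1215366443/6718464000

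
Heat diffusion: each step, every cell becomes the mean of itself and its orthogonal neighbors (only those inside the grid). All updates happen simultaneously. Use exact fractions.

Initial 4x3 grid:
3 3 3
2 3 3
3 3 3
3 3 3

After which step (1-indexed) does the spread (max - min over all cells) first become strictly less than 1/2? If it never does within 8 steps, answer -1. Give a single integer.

Step 1: max=3, min=8/3, spread=1/3
  -> spread < 1/2 first at step 1
Step 2: max=3, min=329/120, spread=31/120
Step 3: max=3, min=3029/1080, spread=211/1080
Step 4: max=5353/1800, min=307103/108000, spread=14077/108000
Step 5: max=320317/108000, min=2775593/972000, spread=5363/48600
Step 6: max=177131/60000, min=83739191/29160000, spread=93859/1166400
Step 7: max=286263533/97200000, min=5038525519/1749600000, spread=4568723/69984000
Step 8: max=8566381111/2916000000, min=303147564371/104976000000, spread=8387449/167961600

Answer: 1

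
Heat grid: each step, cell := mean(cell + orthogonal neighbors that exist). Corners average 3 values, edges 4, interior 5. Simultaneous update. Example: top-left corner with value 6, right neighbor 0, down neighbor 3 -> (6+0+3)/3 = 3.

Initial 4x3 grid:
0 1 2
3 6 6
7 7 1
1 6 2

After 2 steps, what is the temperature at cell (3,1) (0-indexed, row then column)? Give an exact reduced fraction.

Answer: 64/15

Derivation:
Step 1: cell (3,1) = 4
Step 2: cell (3,1) = 64/15
Full grid after step 2:
  91/36 671/240 3
  433/120 4 307/80
  557/120 9/2 323/80
  79/18 64/15 11/3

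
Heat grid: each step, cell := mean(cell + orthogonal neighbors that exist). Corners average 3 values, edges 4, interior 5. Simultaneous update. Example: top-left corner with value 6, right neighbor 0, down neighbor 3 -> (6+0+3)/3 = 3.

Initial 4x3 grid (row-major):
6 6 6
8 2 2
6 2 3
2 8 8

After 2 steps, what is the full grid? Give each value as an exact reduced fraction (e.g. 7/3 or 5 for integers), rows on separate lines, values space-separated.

After step 1:
  20/3 5 14/3
  11/2 4 13/4
  9/2 21/5 15/4
  16/3 5 19/3
After step 2:
  103/18 61/12 155/36
  31/6 439/100 47/12
  293/60 429/100 263/60
  89/18 313/60 181/36

Answer: 103/18 61/12 155/36
31/6 439/100 47/12
293/60 429/100 263/60
89/18 313/60 181/36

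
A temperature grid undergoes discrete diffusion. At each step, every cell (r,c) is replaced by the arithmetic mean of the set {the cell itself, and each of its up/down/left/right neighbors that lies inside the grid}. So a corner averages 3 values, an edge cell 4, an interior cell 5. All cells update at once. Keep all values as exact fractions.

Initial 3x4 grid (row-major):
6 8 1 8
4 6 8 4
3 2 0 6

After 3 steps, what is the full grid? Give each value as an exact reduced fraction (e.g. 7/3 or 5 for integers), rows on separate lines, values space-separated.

Answer: 3827/720 3067/600 19447/3600 2717/540
21721/4800 2411/500 27037/6000 36049/7200
487/120 9143/2400 30869/7200 9053/2160

Derivation:
After step 1:
  6 21/4 25/4 13/3
  19/4 28/5 19/5 13/2
  3 11/4 4 10/3
After step 2:
  16/3 231/40 589/120 205/36
  387/80 443/100 523/100 539/120
  7/2 307/80 833/240 83/18
After step 3:
  3827/720 3067/600 19447/3600 2717/540
  21721/4800 2411/500 27037/6000 36049/7200
  487/120 9143/2400 30869/7200 9053/2160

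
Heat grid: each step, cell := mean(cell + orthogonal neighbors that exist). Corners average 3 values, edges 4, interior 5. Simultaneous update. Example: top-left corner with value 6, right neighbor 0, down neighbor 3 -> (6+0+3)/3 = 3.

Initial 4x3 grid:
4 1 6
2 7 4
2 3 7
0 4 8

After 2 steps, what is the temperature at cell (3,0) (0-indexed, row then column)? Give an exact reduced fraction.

Answer: 5/2

Derivation:
Step 1: cell (3,0) = 2
Step 2: cell (3,0) = 5/2
Full grid after step 2:
  127/36 139/40 85/18
  337/120 89/20 557/120
  121/40 19/5 673/120
  5/2 1001/240 187/36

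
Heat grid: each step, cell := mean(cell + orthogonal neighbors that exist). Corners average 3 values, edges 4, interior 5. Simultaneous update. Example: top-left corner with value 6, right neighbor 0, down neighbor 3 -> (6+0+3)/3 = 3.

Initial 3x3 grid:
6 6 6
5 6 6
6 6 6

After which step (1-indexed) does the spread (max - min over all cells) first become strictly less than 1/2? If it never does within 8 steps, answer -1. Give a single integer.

Step 1: max=6, min=17/3, spread=1/3
  -> spread < 1/2 first at step 1
Step 2: max=6, min=1373/240, spread=67/240
Step 3: max=1193/200, min=12523/2160, spread=1807/10800
Step 4: max=32039/5400, min=5026037/864000, spread=33401/288000
Step 5: max=3196609/540000, min=45426067/7776000, spread=3025513/38880000
Step 6: max=170044051/28800000, min=18197473133/3110400000, spread=53531/995328
Step 7: max=45864883949/7776000000, min=1093711074151/186624000000, spread=450953/11943936
Step 8: max=5497711389481/933120000000, min=65675736439397/11197440000000, spread=3799043/143327232

Answer: 1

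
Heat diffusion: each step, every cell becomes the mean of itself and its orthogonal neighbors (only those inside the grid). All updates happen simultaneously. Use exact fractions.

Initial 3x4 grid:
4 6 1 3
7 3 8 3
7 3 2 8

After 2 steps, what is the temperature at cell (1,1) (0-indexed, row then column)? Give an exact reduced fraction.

Answer: 213/50

Derivation:
Step 1: cell (1,1) = 27/5
Step 2: cell (1,1) = 213/50
Full grid after step 2:
  173/36 143/30 103/30 37/9
  1319/240 213/50 481/100 467/120
  44/9 301/60 251/60 181/36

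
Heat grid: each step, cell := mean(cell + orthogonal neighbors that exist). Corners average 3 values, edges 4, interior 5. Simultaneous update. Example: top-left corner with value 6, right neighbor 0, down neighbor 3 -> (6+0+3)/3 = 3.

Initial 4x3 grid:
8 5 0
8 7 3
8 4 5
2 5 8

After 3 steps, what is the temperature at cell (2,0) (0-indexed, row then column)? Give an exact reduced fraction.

Step 1: cell (2,0) = 11/2
Step 2: cell (2,0) = 481/80
Step 3: cell (2,0) = 13679/2400
Full grid after step 3:
  1441/240 18851/3600 9379/2160
  14729/2400 7939/1500 33637/7200
  13679/2400 10947/2000 11929/2400
  989/180 25213/4800 631/120

Answer: 13679/2400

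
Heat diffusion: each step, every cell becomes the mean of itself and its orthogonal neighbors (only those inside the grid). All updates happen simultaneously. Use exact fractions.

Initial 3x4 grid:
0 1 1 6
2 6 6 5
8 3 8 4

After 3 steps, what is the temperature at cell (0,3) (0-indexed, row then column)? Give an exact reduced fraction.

Answer: 3109/720

Derivation:
Step 1: cell (0,3) = 4
Step 2: cell (0,3) = 17/4
Step 3: cell (0,3) = 3109/720
Full grid after step 3:
  971/360 3823/1200 1501/400 3109/720
  6587/1800 1454/375 27679/6000 69221/14400
  4663/1080 17569/3600 18359/3600 11527/2160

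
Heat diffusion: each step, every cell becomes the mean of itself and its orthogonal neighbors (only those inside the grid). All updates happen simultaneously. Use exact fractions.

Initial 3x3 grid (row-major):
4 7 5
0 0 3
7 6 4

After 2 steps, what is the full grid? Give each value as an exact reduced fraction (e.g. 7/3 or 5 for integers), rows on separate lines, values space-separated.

Answer: 125/36 119/30 4
279/80 86/25 233/60
34/9 967/240 139/36

Derivation:
After step 1:
  11/3 4 5
  11/4 16/5 3
  13/3 17/4 13/3
After step 2:
  125/36 119/30 4
  279/80 86/25 233/60
  34/9 967/240 139/36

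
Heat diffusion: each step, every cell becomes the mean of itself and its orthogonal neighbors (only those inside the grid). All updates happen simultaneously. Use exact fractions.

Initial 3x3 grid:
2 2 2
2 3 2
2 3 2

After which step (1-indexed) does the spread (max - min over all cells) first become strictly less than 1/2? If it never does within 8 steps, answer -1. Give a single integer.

Step 1: max=5/2, min=2, spread=1/2
Step 2: max=287/120, min=173/80, spread=11/48
  -> spread < 1/2 first at step 2
Step 3: max=16999/7200, min=263/120, spread=1219/7200
Step 4: max=1004603/432000, min=212759/96000, spread=755/6912
Step 5: max=59945491/25920000, min=38640119/17280000, spread=6353/82944
Step 6: max=3575458127/1555200000, min=2327877293/1036800000, spread=53531/995328
Step 7: max=213864444319/93312000000, min=5193614173/2304000000, spread=450953/11943936
Step 8: max=12797789793443/5598720000000, min=8432926450837/3732480000000, spread=3799043/143327232

Answer: 2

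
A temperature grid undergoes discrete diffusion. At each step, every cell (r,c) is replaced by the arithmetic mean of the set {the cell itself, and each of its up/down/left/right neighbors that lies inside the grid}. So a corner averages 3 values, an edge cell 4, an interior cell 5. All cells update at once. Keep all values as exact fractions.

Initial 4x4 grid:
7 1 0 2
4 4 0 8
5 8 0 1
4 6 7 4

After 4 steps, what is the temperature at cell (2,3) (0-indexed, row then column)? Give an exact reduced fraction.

Answer: 61507/18000

Derivation:
Step 1: cell (2,3) = 13/4
Step 2: cell (2,3) = 33/10
Step 3: cell (2,3) = 2041/600
Step 4: cell (2,3) = 61507/18000
Full grid after step 4:
  1681/450 234197/72000 606191/216000 33541/12960
  98609/24000 11047/3000 557519/180000 157769/54000
  37259/8000 85283/20000 111737/30000 61507/18000
  11911/2400 55771/12000 149329/36000 41257/10800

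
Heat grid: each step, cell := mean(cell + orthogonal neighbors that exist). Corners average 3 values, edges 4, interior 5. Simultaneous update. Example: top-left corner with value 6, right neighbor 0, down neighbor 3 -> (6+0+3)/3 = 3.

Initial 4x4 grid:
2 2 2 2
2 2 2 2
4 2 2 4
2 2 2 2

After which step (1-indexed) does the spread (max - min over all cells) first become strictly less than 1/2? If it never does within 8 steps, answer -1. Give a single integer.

Answer: 3

Derivation:
Step 1: max=8/3, min=2, spread=2/3
Step 2: max=151/60, min=2, spread=31/60
Step 3: max=1291/540, min=313/150, spread=821/2700
  -> spread < 1/2 first at step 3
Step 4: max=38017/16200, min=9547/4500, spread=18239/81000
Step 5: max=226679/97200, min=290689/135000, spread=434573/2430000
Step 6: max=33769669/14580000, min=1759883/810000, spread=83671/583200
Step 7: max=1008347851/437400000, min=265802173/121500000, spread=257300141/2187000000
Step 8: max=5024744219/2187000000, min=8014525567/3645000000, spread=540072197/5467500000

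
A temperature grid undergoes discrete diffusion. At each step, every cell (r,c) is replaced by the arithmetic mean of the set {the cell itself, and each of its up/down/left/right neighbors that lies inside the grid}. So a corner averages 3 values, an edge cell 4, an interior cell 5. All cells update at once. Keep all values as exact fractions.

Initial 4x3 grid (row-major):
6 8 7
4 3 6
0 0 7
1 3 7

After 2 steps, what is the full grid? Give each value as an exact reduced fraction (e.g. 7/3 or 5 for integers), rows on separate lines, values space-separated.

After step 1:
  6 6 7
  13/4 21/5 23/4
  5/4 13/5 5
  4/3 11/4 17/3
After step 2:
  61/12 29/5 25/4
  147/40 109/25 439/80
  253/120 79/25 1141/240
  16/9 247/80 161/36

Answer: 61/12 29/5 25/4
147/40 109/25 439/80
253/120 79/25 1141/240
16/9 247/80 161/36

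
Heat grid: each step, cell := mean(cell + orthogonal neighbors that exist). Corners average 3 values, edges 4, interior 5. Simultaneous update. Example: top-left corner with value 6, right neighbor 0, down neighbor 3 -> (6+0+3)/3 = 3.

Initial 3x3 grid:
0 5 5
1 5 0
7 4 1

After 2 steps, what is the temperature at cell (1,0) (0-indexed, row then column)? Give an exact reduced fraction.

Step 1: cell (1,0) = 13/4
Step 2: cell (1,0) = 49/16
Full grid after step 2:
  3 145/48 59/18
  49/16 17/5 43/16
  23/6 155/48 26/9

Answer: 49/16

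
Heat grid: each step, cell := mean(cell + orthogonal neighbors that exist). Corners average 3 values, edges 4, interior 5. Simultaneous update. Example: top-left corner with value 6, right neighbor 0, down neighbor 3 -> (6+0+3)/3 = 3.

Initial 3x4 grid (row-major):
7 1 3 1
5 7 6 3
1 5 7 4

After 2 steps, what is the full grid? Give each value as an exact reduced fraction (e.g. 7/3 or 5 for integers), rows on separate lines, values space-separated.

After step 1:
  13/3 9/2 11/4 7/3
  5 24/5 26/5 7/2
  11/3 5 11/2 14/3
After step 2:
  83/18 983/240 887/240 103/36
  89/20 49/10 87/20 157/40
  41/9 569/120 611/120 41/9

Answer: 83/18 983/240 887/240 103/36
89/20 49/10 87/20 157/40
41/9 569/120 611/120 41/9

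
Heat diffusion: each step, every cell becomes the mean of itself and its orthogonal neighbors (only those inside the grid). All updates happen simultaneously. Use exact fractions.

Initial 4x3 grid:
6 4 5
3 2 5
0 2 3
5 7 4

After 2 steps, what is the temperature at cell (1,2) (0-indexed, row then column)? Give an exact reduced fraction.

Answer: 907/240

Derivation:
Step 1: cell (1,2) = 15/4
Step 2: cell (1,2) = 907/240
Full grid after step 2:
  34/9 329/80 38/9
  767/240 67/20 907/240
  241/80 33/10 883/240
  11/3 479/120 38/9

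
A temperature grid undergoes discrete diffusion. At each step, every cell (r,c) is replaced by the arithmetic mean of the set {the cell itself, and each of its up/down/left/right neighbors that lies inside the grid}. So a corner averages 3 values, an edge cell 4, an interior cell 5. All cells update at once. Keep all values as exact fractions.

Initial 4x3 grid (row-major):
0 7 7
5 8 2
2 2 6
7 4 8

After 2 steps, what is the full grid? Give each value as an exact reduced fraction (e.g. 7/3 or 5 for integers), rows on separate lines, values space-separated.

After step 1:
  4 11/2 16/3
  15/4 24/5 23/4
  4 22/5 9/2
  13/3 21/4 6
After step 2:
  53/12 589/120 199/36
  331/80 121/25 1223/240
  989/240 459/100 413/80
  163/36 1199/240 21/4

Answer: 53/12 589/120 199/36
331/80 121/25 1223/240
989/240 459/100 413/80
163/36 1199/240 21/4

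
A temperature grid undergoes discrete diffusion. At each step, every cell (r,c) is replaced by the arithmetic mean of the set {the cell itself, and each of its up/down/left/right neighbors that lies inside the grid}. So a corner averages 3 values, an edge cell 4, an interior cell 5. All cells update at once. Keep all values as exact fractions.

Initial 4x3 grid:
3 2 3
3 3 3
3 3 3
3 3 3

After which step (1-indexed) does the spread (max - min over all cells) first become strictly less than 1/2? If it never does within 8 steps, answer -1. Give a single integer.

Answer: 1

Derivation:
Step 1: max=3, min=8/3, spread=1/3
  -> spread < 1/2 first at step 1
Step 2: max=3, min=653/240, spread=67/240
Step 3: max=3, min=6043/2160, spread=437/2160
Step 4: max=2991/1000, min=2434469/864000, spread=29951/172800
Step 5: max=10046/3375, min=22112179/7776000, spread=206761/1555200
Step 6: max=16034329/5400000, min=8875004429/3110400000, spread=14430763/124416000
Step 7: max=1278347273/432000000, min=534764258311/186624000000, spread=139854109/1492992000
Step 8: max=114788771023/38880000000, min=32169848109749/11197440000000, spread=7114543559/89579520000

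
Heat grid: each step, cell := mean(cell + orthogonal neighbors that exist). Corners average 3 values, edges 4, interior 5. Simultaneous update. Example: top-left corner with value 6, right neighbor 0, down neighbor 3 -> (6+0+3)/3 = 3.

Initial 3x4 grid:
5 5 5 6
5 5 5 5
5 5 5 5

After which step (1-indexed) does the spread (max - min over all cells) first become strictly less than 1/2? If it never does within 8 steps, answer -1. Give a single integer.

Answer: 1

Derivation:
Step 1: max=16/3, min=5, spread=1/3
  -> spread < 1/2 first at step 1
Step 2: max=95/18, min=5, spread=5/18
Step 3: max=1121/216, min=5, spread=41/216
Step 4: max=133817/25920, min=5, spread=4217/25920
Step 5: max=7985149/1555200, min=36079/7200, spread=38417/311040
Step 6: max=477760211/93312000, min=722597/144000, spread=1903471/18662400
Step 7: max=28594589089/5598720000, min=21715759/4320000, spread=18038617/223948800
Step 8: max=1712884182851/335923200000, min=1956926759/388800000, spread=883978523/13436928000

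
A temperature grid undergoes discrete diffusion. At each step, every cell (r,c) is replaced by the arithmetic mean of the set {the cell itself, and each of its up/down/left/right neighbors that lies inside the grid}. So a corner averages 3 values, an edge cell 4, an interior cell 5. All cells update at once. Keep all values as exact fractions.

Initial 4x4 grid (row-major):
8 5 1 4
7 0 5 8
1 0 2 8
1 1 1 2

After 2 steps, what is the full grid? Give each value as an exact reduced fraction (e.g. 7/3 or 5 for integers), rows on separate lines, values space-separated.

Answer: 85/18 1039/240 887/240 43/9
979/240 149/50 99/25 1127/240
161/80 52/25 137/50 1087/240
4/3 81/80 547/240 61/18

Derivation:
After step 1:
  20/3 7/2 15/4 13/3
  4 17/5 16/5 25/4
  9/4 4/5 16/5 5
  1 3/4 3/2 11/3
After step 2:
  85/18 1039/240 887/240 43/9
  979/240 149/50 99/25 1127/240
  161/80 52/25 137/50 1087/240
  4/3 81/80 547/240 61/18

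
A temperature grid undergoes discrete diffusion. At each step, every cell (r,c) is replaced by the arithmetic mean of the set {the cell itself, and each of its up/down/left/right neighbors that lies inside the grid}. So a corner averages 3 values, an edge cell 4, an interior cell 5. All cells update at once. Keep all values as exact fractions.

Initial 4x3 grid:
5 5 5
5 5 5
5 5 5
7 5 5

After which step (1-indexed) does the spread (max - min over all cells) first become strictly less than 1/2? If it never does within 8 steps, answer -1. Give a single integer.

Step 1: max=17/3, min=5, spread=2/3
Step 2: max=50/9, min=5, spread=5/9
Step 3: max=581/108, min=5, spread=41/108
  -> spread < 1/2 first at step 3
Step 4: max=69017/12960, min=5, spread=4217/12960
Step 5: max=4097149/777600, min=18079/3600, spread=38417/155520
Step 6: max=244480211/46656000, min=362597/72000, spread=1903471/9331200
Step 7: max=14597789089/2799360000, min=10915759/2160000, spread=18038617/111974400
Step 8: max=873076182851/167961600000, min=984926759/194400000, spread=883978523/6718464000

Answer: 3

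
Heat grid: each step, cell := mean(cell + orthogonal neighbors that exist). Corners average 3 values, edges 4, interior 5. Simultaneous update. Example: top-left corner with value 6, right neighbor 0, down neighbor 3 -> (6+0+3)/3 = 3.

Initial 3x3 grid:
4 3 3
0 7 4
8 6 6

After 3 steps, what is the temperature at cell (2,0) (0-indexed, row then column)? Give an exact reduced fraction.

Step 1: cell (2,0) = 14/3
Step 2: cell (2,0) = 97/18
Step 3: cell (2,0) = 1045/216
Full grid after step 3:
  403/108 11809/2880 1741/432
  4333/960 5273/1200 1733/360
  1045/216 5093/960 2203/432

Answer: 1045/216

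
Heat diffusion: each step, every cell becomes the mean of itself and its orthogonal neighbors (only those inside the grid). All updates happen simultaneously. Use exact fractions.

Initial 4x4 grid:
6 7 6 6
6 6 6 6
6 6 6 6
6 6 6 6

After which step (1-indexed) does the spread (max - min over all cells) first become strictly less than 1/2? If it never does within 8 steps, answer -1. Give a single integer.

Step 1: max=19/3, min=6, spread=1/3
  -> spread < 1/2 first at step 1
Step 2: max=751/120, min=6, spread=31/120
Step 3: max=6691/1080, min=6, spread=211/1080
Step 4: max=664843/108000, min=6, spread=16843/108000
Step 5: max=5970643/972000, min=54079/9000, spread=130111/972000
Step 6: max=178602367/29160000, min=3247159/540000, spread=3255781/29160000
Step 7: max=5349153691/874800000, min=3251107/540000, spread=82360351/874800000
Step 8: max=160215316891/26244000000, min=585706441/97200000, spread=2074577821/26244000000

Answer: 1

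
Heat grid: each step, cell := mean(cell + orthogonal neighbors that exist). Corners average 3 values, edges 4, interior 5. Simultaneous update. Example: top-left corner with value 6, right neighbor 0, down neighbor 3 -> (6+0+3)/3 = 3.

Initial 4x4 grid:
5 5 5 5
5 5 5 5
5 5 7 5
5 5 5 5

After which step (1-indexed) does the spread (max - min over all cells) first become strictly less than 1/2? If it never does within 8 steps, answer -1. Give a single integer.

Step 1: max=11/2, min=5, spread=1/2
Step 2: max=136/25, min=5, spread=11/25
  -> spread < 1/2 first at step 2
Step 3: max=6367/1200, min=5, spread=367/1200
Step 4: max=28571/5400, min=1513/300, spread=1337/5400
Step 5: max=851669/162000, min=45469/9000, spread=33227/162000
Step 6: max=25514327/4860000, min=274049/54000, spread=849917/4860000
Step 7: max=762714347/145800000, min=4118533/810000, spread=21378407/145800000
Step 8: max=22836462371/4374000000, min=1238688343/243000000, spread=540072197/4374000000

Answer: 2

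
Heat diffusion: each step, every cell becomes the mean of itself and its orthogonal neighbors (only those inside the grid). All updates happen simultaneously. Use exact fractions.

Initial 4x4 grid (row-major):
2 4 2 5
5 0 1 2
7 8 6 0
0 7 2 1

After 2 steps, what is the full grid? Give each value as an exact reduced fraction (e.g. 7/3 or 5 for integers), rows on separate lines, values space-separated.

Answer: 55/18 46/15 51/20 8/3
473/120 169/50 71/25 189/80
563/120 437/100 349/100 173/80
167/36 1111/240 253/80 29/12

Derivation:
After step 1:
  11/3 2 3 3
  7/2 18/5 11/5 2
  5 28/5 17/5 9/4
  14/3 17/4 4 1
After step 2:
  55/18 46/15 51/20 8/3
  473/120 169/50 71/25 189/80
  563/120 437/100 349/100 173/80
  167/36 1111/240 253/80 29/12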